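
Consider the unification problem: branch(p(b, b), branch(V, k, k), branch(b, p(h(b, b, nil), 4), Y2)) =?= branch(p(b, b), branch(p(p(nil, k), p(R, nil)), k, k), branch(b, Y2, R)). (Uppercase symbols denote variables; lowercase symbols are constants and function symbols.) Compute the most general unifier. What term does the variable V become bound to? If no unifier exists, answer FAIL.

p(p(nil, k), p(p(h(b, b, nil), 4), nil))

Decompose branch/3: p(b, b) =?= p(b, b),  branch(V, k, k) =?= branch(p(p(nil, k), p(R, nil)), k, k),  branch(b, p(h(b, b, nil), 4), Y2) =?= branch(b, Y2, R).
Delete trivial equation p(b, b) =?= p(b, b).
Decompose branch/3: V =?= p(p(nil, k), p(R, nil)),  k =?= k,  k =?= k.
Bind V := p(p(nil, k), p(R, nil)); no other remaining equation mentions V.
Delete trivial equation k =?= k.
Delete trivial equation k =?= k.
Decompose branch/3: b =?= b,  p(h(b, b, nil), 4) =?= Y2,  Y2 =?= R.
Delete trivial equation b =?= b.
Bind Y2 := p(h(b, b, nil), 4); substituting into the remaining equation gives: p(h(b, b, nil), 4) =?= R.
Bind R := p(h(b, b, nil), 4). Substituting into the earlier binding gives V := p(p(nil, k), p(p(h(b, b, nil), 4), nil)).
MGU = { V := p(p(nil, k), p(p(h(b, b, nil), 4), nil)), Y2 := p(h(b, b, nil), 4), R := p(h(b, b, nil), 4) }, so V := p(p(nil, k), p(p(h(b, b, nil), 4), nil)).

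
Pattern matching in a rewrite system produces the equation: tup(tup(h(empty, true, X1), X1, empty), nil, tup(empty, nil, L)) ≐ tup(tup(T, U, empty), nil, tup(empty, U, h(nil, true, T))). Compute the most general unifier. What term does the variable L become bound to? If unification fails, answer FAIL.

h(nil, true, h(empty, true, nil))

Decompose tup/3: tup(h(empty, true, X1), X1, empty) ≐ tup(T, U, empty),  nil ≐ nil,  tup(empty, nil, L) ≐ tup(empty, U, h(nil, true, T)).
Decompose tup/3: h(empty, true, X1) ≐ T,  X1 ≐ U,  empty ≐ empty.
Bind T := h(empty, true, X1); substituting into the one remaining equation that mentions T gives: tup(empty, nil, L) ≐ tup(empty, U, h(nil, true, h(empty, true, X1))).
Bind X1 := U; substituting into the one remaining equation that mentions X1 gives: tup(empty, nil, L) ≐ tup(empty, U, h(nil, true, h(empty, true, U))). Substituting into the earlier binding gives T := h(empty, true, U).
Delete trivial equation empty ≐ empty.
Delete trivial equation nil ≐ nil.
Decompose tup/3: empty ≐ empty,  nil ≐ U,  L ≐ h(nil, true, h(empty, true, U)).
Delete trivial equation empty ≐ empty.
Bind U := nil; substituting into the remaining equation gives: L ≐ h(nil, true, h(empty, true, nil)). Substituting into the earlier bindings gives T := h(empty, true, nil), X1 := nil.
Bind L := h(nil, true, h(empty, true, nil)).
MGU = { T ↦ h(empty, true, nil), X1 ↦ nil, U ↦ nil, L ↦ h(nil, true, h(empty, true, nil)) }, so L ↦ h(nil, true, h(empty, true, nil)).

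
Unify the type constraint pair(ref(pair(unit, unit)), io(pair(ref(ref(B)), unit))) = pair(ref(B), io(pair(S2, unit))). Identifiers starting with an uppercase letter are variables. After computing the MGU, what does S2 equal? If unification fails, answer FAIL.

ref(ref(pair(unit, unit)))

Decompose pair/2: ref(pair(unit, unit)) = ref(B),  io(pair(ref(ref(B)), unit)) = io(pair(S2, unit)).
Decompose ref/1: pair(unit, unit) = B.
Bind B := pair(unit, unit); substituting into the remaining equation gives: io(pair(ref(ref(pair(unit, unit))), unit)) = io(pair(S2, unit)).
Decompose io/1: pair(ref(ref(pair(unit, unit))), unit) = pair(S2, unit).
Decompose pair/2: ref(ref(pair(unit, unit))) = S2,  unit = unit.
Bind S2 := ref(ref(pair(unit, unit))); no other remaining equation mentions S2.
Delete trivial equation unit = unit.
MGU = { B := pair(unit, unit), S2 := ref(ref(pair(unit, unit))) }, so S2 := ref(ref(pair(unit, unit))).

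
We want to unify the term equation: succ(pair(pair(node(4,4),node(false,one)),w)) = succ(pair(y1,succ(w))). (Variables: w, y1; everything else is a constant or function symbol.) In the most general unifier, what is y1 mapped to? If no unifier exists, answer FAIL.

Decompose succ/1: pair(pair(node(4,4),node(false,one)),w) = pair(y1,succ(w)).
Decompose pair/2: pair(node(4,4),node(false,one)) = y1,  w = succ(w).
Bind y1 := pair(node(4,4),node(false,one)); no other remaining equation mentions y1.
Occurs check fails: w occurs in succ(w); the equation w = succ(w) has no finite solution.

FAIL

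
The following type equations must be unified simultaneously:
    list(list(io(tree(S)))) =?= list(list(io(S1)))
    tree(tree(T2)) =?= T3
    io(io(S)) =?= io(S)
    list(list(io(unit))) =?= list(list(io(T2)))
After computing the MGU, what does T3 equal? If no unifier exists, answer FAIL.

Decompose list/1: list(io(tree(S))) =?= list(io(S1)).
Decompose list/1: io(tree(S)) =?= io(S1).
Decompose io/1: tree(S) =?= S1.
Bind S1 := tree(S); no other remaining equation mentions S1.
Bind T3 := tree(tree(T2)); no other remaining equation mentions T3.
Decompose io/1: io(S) =?= S.
Occurs check fails: S occurs in io(S); the equation S =?= io(S) has no finite solution.

FAIL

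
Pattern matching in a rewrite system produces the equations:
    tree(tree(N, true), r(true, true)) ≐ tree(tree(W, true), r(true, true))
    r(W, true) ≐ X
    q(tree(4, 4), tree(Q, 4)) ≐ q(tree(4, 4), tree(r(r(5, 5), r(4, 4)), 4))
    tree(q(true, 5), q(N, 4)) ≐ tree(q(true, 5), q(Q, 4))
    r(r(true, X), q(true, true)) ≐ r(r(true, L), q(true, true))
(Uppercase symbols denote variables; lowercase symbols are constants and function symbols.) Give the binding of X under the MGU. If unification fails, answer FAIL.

Decompose tree/2: tree(N, true) ≐ tree(W, true),  r(true, true) ≐ r(true, true).
Decompose tree/2: N ≐ W,  true ≐ true.
Bind N := W; substituting into the one remaining equation that mentions N gives: tree(q(true, 5), q(W, 4)) ≐ tree(q(true, 5), q(Q, 4)).
Delete trivial equation true ≐ true.
Delete trivial equation r(true, true) ≐ r(true, true).
Bind X := r(W, true); substituting into the one remaining equation that mentions X gives: r(r(true, r(W, true)), q(true, true)) ≐ r(r(true, L), q(true, true)).
Decompose q/2: tree(4, 4) ≐ tree(4, 4),  tree(Q, 4) ≐ tree(r(r(5, 5), r(4, 4)), 4).
Delete trivial equation tree(4, 4) ≐ tree(4, 4).
Decompose tree/2: Q ≐ r(r(5, 5), r(4, 4)),  4 ≐ 4.
Bind Q := r(r(5, 5), r(4, 4)); substituting into the one remaining equation that mentions Q gives: tree(q(true, 5), q(W, 4)) ≐ tree(q(true, 5), q(r(r(5, 5), r(4, 4)), 4)).
Delete trivial equation 4 ≐ 4.
Decompose tree/2: q(true, 5) ≐ q(true, 5),  q(W, 4) ≐ q(r(r(5, 5), r(4, 4)), 4).
Delete trivial equation q(true, 5) ≐ q(true, 5).
Decompose q/2: W ≐ r(r(5, 5), r(4, 4)),  4 ≐ 4.
Bind W := r(r(5, 5), r(4, 4)); substituting into the one remaining equation that mentions W gives: r(r(true, r(r(r(5, 5), r(4, 4)), true)), q(true, true)) ≐ r(r(true, L), q(true, true)). Substituting into the earlier bindings gives N := r(r(5, 5), r(4, 4)), X := r(r(r(5, 5), r(4, 4)), true).
Delete trivial equation 4 ≐ 4.
Decompose r/2: r(true, r(r(r(5, 5), r(4, 4)), true)) ≐ r(true, L),  q(true, true) ≐ q(true, true).
Decompose r/2: true ≐ true,  r(r(r(5, 5), r(4, 4)), true) ≐ L.
Delete trivial equation true ≐ true.
Bind L := r(r(r(5, 5), r(4, 4)), true); no other remaining equation mentions L.
Delete trivial equation q(true, true) ≐ q(true, true).
MGU = { N ↦ r(r(5, 5), r(4, 4)), X ↦ r(r(r(5, 5), r(4, 4)), true), Q ↦ r(r(5, 5), r(4, 4)), W ↦ r(r(5, 5), r(4, 4)), L ↦ r(r(r(5, 5), r(4, 4)), true) }, so X ↦ r(r(r(5, 5), r(4, 4)), true).

r(r(r(5, 5), r(4, 4)), true)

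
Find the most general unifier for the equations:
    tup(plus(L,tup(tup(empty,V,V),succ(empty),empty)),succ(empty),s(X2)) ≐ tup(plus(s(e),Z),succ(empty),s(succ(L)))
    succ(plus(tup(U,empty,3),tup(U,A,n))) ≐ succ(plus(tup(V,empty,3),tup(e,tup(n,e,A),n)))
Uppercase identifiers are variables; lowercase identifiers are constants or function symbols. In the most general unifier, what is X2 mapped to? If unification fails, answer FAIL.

FAIL

Decompose tup/3: plus(L,tup(tup(empty,V,V),succ(empty),empty)) ≐ plus(s(e),Z),  succ(empty) ≐ succ(empty),  s(X2) ≐ s(succ(L)).
Decompose plus/2: L ≐ s(e),  tup(tup(empty,V,V),succ(empty),empty) ≐ Z.
Bind L := s(e); substituting into the one remaining equation that mentions L gives: s(X2) ≐ s(succ(s(e))).
Bind Z := tup(tup(empty,V,V),succ(empty),empty); no other remaining equation mentions Z.
Delete trivial equation succ(empty) ≐ succ(empty).
Decompose s/1: X2 ≐ succ(s(e)).
Bind X2 := succ(s(e)); no other remaining equation mentions X2.
Decompose succ/1: plus(tup(U,empty,3),tup(U,A,n)) ≐ plus(tup(V,empty,3),tup(e,tup(n,e,A),n)).
Decompose plus/2: tup(U,empty,3) ≐ tup(V,empty,3),  tup(U,A,n) ≐ tup(e,tup(n,e,A),n).
Decompose tup/3: U ≐ V,  empty ≐ empty,  3 ≐ 3.
Bind U := V; substituting into the one remaining equation that mentions U gives: tup(V,A,n) ≐ tup(e,tup(n,e,A),n).
Delete trivial equation empty ≐ empty.
Delete trivial equation 3 ≐ 3.
Decompose tup/3: V ≐ e,  A ≐ tup(n,e,A),  n ≐ n.
Bind V := e; no other remaining equation mentions V. Substituting into the earlier bindings gives Z := tup(tup(empty,e,e),succ(empty),empty), U := e.
Occurs check fails: A occurs in tup(n,e,A); the equation A ≐ tup(n,e,A) has no finite solution.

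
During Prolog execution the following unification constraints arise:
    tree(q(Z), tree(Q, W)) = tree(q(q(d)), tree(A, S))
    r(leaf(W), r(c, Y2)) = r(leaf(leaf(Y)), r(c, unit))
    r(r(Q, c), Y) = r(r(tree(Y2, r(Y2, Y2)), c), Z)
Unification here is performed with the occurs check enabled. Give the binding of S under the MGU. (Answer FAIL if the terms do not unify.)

Decompose tree/2: q(Z) = q(q(d)),  tree(Q, W) = tree(A, S).
Decompose q/1: Z = q(d).
Bind Z := q(d); substituting into the one remaining equation that mentions Z gives: r(r(Q, c), Y) = r(r(tree(Y2, r(Y2, Y2)), c), q(d)).
Decompose tree/2: Q = A,  W = S.
Bind Q := A; substituting into the one remaining equation that mentions Q gives: r(r(A, c), Y) = r(r(tree(Y2, r(Y2, Y2)), c), q(d)).
Bind W := S; substituting into the one remaining equation that mentions W gives: r(leaf(S), r(c, Y2)) = r(leaf(leaf(Y)), r(c, unit)).
Decompose r/2: leaf(S) = leaf(leaf(Y)),  r(c, Y2) = r(c, unit).
Decompose leaf/1: S = leaf(Y).
Bind S := leaf(Y); no other remaining equation mentions S. Substituting into the earlier binding gives W := leaf(Y).
Decompose r/2: c = c,  Y2 = unit.
Delete trivial equation c = c.
Bind Y2 := unit; substituting into the remaining equation gives: r(r(A, c), Y) = r(r(tree(unit, r(unit, unit)), c), q(d)).
Decompose r/2: r(A, c) = r(tree(unit, r(unit, unit)), c),  Y = q(d).
Decompose r/2: A = tree(unit, r(unit, unit)),  c = c.
Bind A := tree(unit, r(unit, unit)); no other remaining equation mentions A. Substituting into the earlier binding gives Q := tree(unit, r(unit, unit)).
Delete trivial equation c = c.
Bind Y := q(d). Substituting into the earlier bindings gives W := leaf(q(d)), S := leaf(q(d)).
MGU = { Z = q(d), Q = tree(unit, r(unit, unit)), W = leaf(q(d)), S = leaf(q(d)), Y2 = unit, A = tree(unit, r(unit, unit)), Y = q(d) }, so S = leaf(q(d)).

leaf(q(d))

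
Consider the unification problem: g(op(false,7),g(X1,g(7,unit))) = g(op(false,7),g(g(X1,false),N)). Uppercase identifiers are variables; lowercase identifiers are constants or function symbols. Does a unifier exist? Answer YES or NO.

NO

Decompose g/2: op(false,7) = op(false,7),  g(X1,g(7,unit)) = g(g(X1,false),N).
Delete trivial equation op(false,7) = op(false,7).
Decompose g/2: X1 = g(X1,false),  g(7,unit) = N.
Occurs check fails: X1 occurs in g(X1,false); the equation X1 = g(X1,false) has no finite solution.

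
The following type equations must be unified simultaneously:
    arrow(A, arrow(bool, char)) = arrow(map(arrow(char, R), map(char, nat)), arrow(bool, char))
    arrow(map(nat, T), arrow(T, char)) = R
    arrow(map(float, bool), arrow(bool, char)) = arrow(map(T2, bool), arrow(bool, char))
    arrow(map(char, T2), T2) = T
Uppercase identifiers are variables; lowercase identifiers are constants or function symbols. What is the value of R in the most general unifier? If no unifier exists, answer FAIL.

arrow(map(nat, arrow(map(char, float), float)), arrow(arrow(map(char, float), float), char))

Decompose arrow/2: A = map(arrow(char, R), map(char, nat)),  arrow(bool, char) = arrow(bool, char).
Bind A := map(arrow(char, R), map(char, nat)); no other remaining equation mentions A.
Delete trivial equation arrow(bool, char) = arrow(bool, char).
Bind R := arrow(map(nat, T), arrow(T, char)); no other remaining equation mentions R. Substituting into the earlier binding gives A := map(arrow(char, arrow(map(nat, T), arrow(T, char))), map(char, nat)).
Decompose arrow/2: map(float, bool) = map(T2, bool),  arrow(bool, char) = arrow(bool, char).
Decompose map/2: float = T2,  bool = bool.
Bind T2 := float; substituting into the one remaining equation that mentions T2 gives: arrow(map(char, float), float) = T.
Delete trivial equation bool = bool.
Delete trivial equation arrow(bool, char) = arrow(bool, char).
Bind T := arrow(map(char, float), float). Substituting into the earlier bindings gives A := map(arrow(char, arrow(map(nat, arrow(map(char, float), float)), arrow(arrow(map(char, float), float), char))), map(char, nat)), R := arrow(map(nat, arrow(map(char, float), float)), arrow(arrow(map(char, float), float), char)).
MGU = { A := map(arrow(char, arrow(map(nat, arrow(map(char, float), float)), arrow(arrow(map(char, float), float), char))), map(char, nat)), R := arrow(map(nat, arrow(map(char, float), float)), arrow(arrow(map(char, float), float), char)), T2 := float, T := arrow(map(char, float), float) }, so R := arrow(map(nat, arrow(map(char, float), float)), arrow(arrow(map(char, float), float), char)).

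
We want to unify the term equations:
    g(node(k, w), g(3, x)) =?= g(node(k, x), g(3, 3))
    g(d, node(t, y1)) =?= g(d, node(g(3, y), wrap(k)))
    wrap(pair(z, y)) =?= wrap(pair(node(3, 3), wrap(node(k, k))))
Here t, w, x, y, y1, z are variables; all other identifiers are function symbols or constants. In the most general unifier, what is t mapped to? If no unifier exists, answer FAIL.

g(3, wrap(node(k, k)))

Decompose g/2: node(k, w) =?= node(k, x),  g(3, x) =?= g(3, 3).
Decompose node/2: k =?= k,  w =?= x.
Delete trivial equation k =?= k.
Bind w := x; no other remaining equation mentions w.
Decompose g/2: 3 =?= 3,  x =?= 3.
Delete trivial equation 3 =?= 3.
Bind x := 3; no other remaining equation mentions x. Substituting into the earlier binding gives w := 3.
Decompose g/2: d =?= d,  node(t, y1) =?= node(g(3, y), wrap(k)).
Delete trivial equation d =?= d.
Decompose node/2: t =?= g(3, y),  y1 =?= wrap(k).
Bind t := g(3, y); no other remaining equation mentions t.
Bind y1 := wrap(k); no other remaining equation mentions y1.
Decompose wrap/1: pair(z, y) =?= pair(node(3, 3), wrap(node(k, k))).
Decompose pair/2: z =?= node(3, 3),  y =?= wrap(node(k, k)).
Bind z := node(3, 3); no other remaining equation mentions z.
Bind y := wrap(node(k, k)). Substituting into the earlier binding gives t := g(3, wrap(node(k, k))).
MGU = { w ↦ 3, x ↦ 3, t ↦ g(3, wrap(node(k, k))), y1 ↦ wrap(k), z ↦ node(3, 3), y ↦ wrap(node(k, k)) }, so t ↦ g(3, wrap(node(k, k))).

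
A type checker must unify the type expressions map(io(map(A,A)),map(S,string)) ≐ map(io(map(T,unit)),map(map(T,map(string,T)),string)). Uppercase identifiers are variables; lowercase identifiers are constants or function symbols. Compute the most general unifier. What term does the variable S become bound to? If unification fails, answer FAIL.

map(unit,map(string,unit))

Decompose map/2: io(map(A,A)) ≐ io(map(T,unit)),  map(S,string) ≐ map(map(T,map(string,T)),string).
Decompose io/1: map(A,A) ≐ map(T,unit).
Decompose map/2: A ≐ T,  A ≐ unit.
Bind A := T; substituting into the one remaining equation that mentions A gives: T ≐ unit.
Bind T := unit; substituting into the remaining equation gives: map(S,string) ≐ map(map(unit,map(string,unit)),string). Substituting into the earlier binding gives A := unit.
Decompose map/2: S ≐ map(unit,map(string,unit)),  string ≐ string.
Bind S := map(unit,map(string,unit)); no other remaining equation mentions S.
Delete trivial equation string ≐ string.
MGU = { A -> unit, T -> unit, S -> map(unit,map(string,unit)) }, so S -> map(unit,map(string,unit)).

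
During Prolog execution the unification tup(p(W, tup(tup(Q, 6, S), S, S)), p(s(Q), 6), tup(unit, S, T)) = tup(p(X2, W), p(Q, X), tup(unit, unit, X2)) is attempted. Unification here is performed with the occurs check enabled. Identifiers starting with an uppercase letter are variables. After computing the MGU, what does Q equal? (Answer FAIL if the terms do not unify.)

Decompose tup/3: p(W, tup(tup(Q, 6, S), S, S)) = p(X2, W),  p(s(Q), 6) = p(Q, X),  tup(unit, S, T) = tup(unit, unit, X2).
Decompose p/2: W = X2,  tup(tup(Q, 6, S), S, S) = W.
Bind W := X2; substituting into the one remaining equation that mentions W gives: tup(tup(Q, 6, S), S, S) = X2.
Bind X2 := tup(tup(Q, 6, S), S, S); substituting into the one remaining equation that mentions X2 gives: tup(unit, S, T) = tup(unit, unit, tup(tup(Q, 6, S), S, S)). Substituting into the earlier binding gives W := tup(tup(Q, 6, S), S, S).
Decompose p/2: s(Q) = Q,  6 = X.
Occurs check fails: Q occurs in s(Q); the equation Q = s(Q) has no finite solution.

FAIL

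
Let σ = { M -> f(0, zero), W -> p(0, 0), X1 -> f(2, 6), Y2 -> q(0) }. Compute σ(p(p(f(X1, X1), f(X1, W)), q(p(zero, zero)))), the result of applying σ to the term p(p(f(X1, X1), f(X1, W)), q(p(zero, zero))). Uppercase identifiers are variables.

p(p(f(f(2, 6), f(2, 6)), f(f(2, 6), p(0, 0))), q(p(zero, zero)))

Replace each occurrence of W with p(0, 0).
Replace each occurrence of X1 with f(2, 6).
Result: p(p(f(f(2, 6), f(2, 6)), f(f(2, 6), p(0, 0))), q(p(zero, zero))).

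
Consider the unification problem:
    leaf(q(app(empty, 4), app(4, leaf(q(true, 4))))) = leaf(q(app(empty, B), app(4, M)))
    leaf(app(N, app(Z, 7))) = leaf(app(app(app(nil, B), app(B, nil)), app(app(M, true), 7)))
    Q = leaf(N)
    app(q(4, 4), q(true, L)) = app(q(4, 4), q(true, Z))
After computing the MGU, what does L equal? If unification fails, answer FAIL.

app(leaf(q(true, 4)), true)

Decompose leaf/1: q(app(empty, 4), app(4, leaf(q(true, 4)))) = q(app(empty, B), app(4, M)).
Decompose q/2: app(empty, 4) = app(empty, B),  app(4, leaf(q(true, 4))) = app(4, M).
Decompose app/2: empty = empty,  4 = B.
Delete trivial equation empty = empty.
Bind B := 4; substituting into the one remaining equation that mentions B gives: leaf(app(N, app(Z, 7))) = leaf(app(app(app(nil, 4), app(4, nil)), app(app(M, true), 7))).
Decompose app/2: 4 = 4,  leaf(q(true, 4)) = M.
Delete trivial equation 4 = 4.
Bind M := leaf(q(true, 4)); substituting into the one remaining equation that mentions M gives: leaf(app(N, app(Z, 7))) = leaf(app(app(app(nil, 4), app(4, nil)), app(app(leaf(q(true, 4)), true), 7))).
Decompose leaf/1: app(N, app(Z, 7)) = app(app(app(nil, 4), app(4, nil)), app(app(leaf(q(true, 4)), true), 7)).
Decompose app/2: N = app(app(nil, 4), app(4, nil)),  app(Z, 7) = app(app(leaf(q(true, 4)), true), 7).
Bind N := app(app(nil, 4), app(4, nil)); substituting into the one remaining equation that mentions N gives: Q = leaf(app(app(nil, 4), app(4, nil))).
Decompose app/2: Z = app(leaf(q(true, 4)), true),  7 = 7.
Bind Z := app(leaf(q(true, 4)), true); substituting into the one remaining equation that mentions Z gives: app(q(4, 4), q(true, L)) = app(q(4, 4), q(true, app(leaf(q(true, 4)), true))).
Delete trivial equation 7 = 7.
Bind Q := leaf(app(app(nil, 4), app(4, nil))); no other remaining equation mentions Q.
Decompose app/2: q(4, 4) = q(4, 4),  q(true, L) = q(true, app(leaf(q(true, 4)), true)).
Delete trivial equation q(4, 4) = q(4, 4).
Decompose q/2: true = true,  L = app(leaf(q(true, 4)), true).
Delete trivial equation true = true.
Bind L := app(leaf(q(true, 4)), true).
MGU = { B ↦ 4, M ↦ leaf(q(true, 4)), N ↦ app(app(nil, 4), app(4, nil)), Z ↦ app(leaf(q(true, 4)), true), Q ↦ leaf(app(app(nil, 4), app(4, nil))), L ↦ app(leaf(q(true, 4)), true) }, so L ↦ app(leaf(q(true, 4)), true).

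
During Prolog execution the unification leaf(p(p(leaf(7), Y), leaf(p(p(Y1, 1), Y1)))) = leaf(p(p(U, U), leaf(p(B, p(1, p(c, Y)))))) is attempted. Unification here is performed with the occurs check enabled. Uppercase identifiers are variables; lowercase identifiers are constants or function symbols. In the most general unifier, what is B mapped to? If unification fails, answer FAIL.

Decompose leaf/1: p(p(leaf(7), Y), leaf(p(p(Y1, 1), Y1))) = p(p(U, U), leaf(p(B, p(1, p(c, Y))))).
Decompose p/2: p(leaf(7), Y) = p(U, U),  leaf(p(p(Y1, 1), Y1)) = leaf(p(B, p(1, p(c, Y)))).
Decompose p/2: leaf(7) = U,  Y = U.
Bind U := leaf(7); substituting into the one remaining equation that mentions U gives: Y = leaf(7).
Bind Y := leaf(7); substituting into the remaining equation gives: leaf(p(p(Y1, 1), Y1)) = leaf(p(B, p(1, p(c, leaf(7))))).
Decompose leaf/1: p(p(Y1, 1), Y1) = p(B, p(1, p(c, leaf(7)))).
Decompose p/2: p(Y1, 1) = B,  Y1 = p(1, p(c, leaf(7))).
Bind B := p(Y1, 1); no other remaining equation mentions B.
Bind Y1 := p(1, p(c, leaf(7))). Substituting into the earlier binding gives B := p(p(1, p(c, leaf(7))), 1).
MGU = { U ↦ leaf(7), Y ↦ leaf(7), B ↦ p(p(1, p(c, leaf(7))), 1), Y1 ↦ p(1, p(c, leaf(7))) }, so B ↦ p(p(1, p(c, leaf(7))), 1).

p(p(1, p(c, leaf(7))), 1)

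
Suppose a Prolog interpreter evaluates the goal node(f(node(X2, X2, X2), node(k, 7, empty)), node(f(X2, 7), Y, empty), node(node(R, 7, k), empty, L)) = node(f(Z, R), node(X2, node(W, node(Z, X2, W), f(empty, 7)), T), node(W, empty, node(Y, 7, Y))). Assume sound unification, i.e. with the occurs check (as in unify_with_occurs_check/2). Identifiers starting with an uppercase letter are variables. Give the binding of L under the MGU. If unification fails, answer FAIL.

Decompose node/3: f(node(X2, X2, X2), node(k, 7, empty)) = f(Z, R),  node(f(X2, 7), Y, empty) = node(X2, node(W, node(Z, X2, W), f(empty, 7)), T),  node(node(R, 7, k), empty, L) = node(W, empty, node(Y, 7, Y)).
Decompose f/2: node(X2, X2, X2) = Z,  node(k, 7, empty) = R.
Bind Z := node(X2, X2, X2); substituting into the one remaining equation that mentions Z gives: node(f(X2, 7), Y, empty) = node(X2, node(W, node(node(X2, X2, X2), X2, W), f(empty, 7)), T).
Bind R := node(k, 7, empty); substituting into the one remaining equation that mentions R gives: node(node(node(k, 7, empty), 7, k), empty, L) = node(W, empty, node(Y, 7, Y)).
Decompose node/3: f(X2, 7) = X2,  Y = node(W, node(node(X2, X2, X2), X2, W), f(empty, 7)),  empty = T.
Occurs check fails: X2 occurs in f(X2, 7); the equation X2 = f(X2, 7) has no finite solution.

FAIL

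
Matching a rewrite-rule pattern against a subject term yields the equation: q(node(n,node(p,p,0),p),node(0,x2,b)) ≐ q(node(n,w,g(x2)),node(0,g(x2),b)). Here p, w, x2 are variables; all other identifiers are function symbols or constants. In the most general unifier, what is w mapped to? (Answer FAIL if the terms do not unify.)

FAIL

Decompose q/2: node(n,node(p,p,0),p) ≐ node(n,w,g(x2)),  node(0,x2,b) ≐ node(0,g(x2),b).
Decompose node/3: n ≐ n,  node(p,p,0) ≐ w,  p ≐ g(x2).
Delete trivial equation n ≐ n.
Bind w := node(p,p,0); no other remaining equation mentions w.
Bind p := g(x2); no other remaining equation mentions p. Substituting into the earlier binding gives w := node(g(x2),g(x2),0).
Decompose node/3: 0 ≐ 0,  x2 ≐ g(x2),  b ≐ b.
Delete trivial equation 0 ≐ 0.
Occurs check fails: x2 occurs in g(x2); the equation x2 ≐ g(x2) has no finite solution.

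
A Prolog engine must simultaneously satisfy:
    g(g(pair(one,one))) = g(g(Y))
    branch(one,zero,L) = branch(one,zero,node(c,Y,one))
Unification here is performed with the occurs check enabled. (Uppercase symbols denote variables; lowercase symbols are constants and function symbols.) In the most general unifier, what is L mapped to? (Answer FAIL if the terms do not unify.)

Decompose g/1: g(pair(one,one)) = g(Y).
Decompose g/1: pair(one,one) = Y.
Bind Y := pair(one,one); substituting into the remaining equation gives: branch(one,zero,L) = branch(one,zero,node(c,pair(one,one),one)).
Decompose branch/3: one = one,  zero = zero,  L = node(c,pair(one,one),one).
Delete trivial equation one = one.
Delete trivial equation zero = zero.
Bind L := node(c,pair(one,one),one).
MGU = { Y ↦ pair(one,one), L ↦ node(c,pair(one,one),one) }, so L ↦ node(c,pair(one,one),one).

node(c,pair(one,one),one)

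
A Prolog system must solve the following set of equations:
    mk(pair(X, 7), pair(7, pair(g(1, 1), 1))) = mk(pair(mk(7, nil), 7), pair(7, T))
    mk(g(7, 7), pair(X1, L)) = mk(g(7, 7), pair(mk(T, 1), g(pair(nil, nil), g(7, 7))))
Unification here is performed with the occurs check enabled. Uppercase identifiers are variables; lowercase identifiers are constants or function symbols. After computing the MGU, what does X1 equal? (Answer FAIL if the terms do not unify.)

Decompose mk/2: pair(X, 7) = pair(mk(7, nil), 7),  pair(7, pair(g(1, 1), 1)) = pair(7, T).
Decompose pair/2: X = mk(7, nil),  7 = 7.
Bind X := mk(7, nil); no other remaining equation mentions X.
Delete trivial equation 7 = 7.
Decompose pair/2: 7 = 7,  pair(g(1, 1), 1) = T.
Delete trivial equation 7 = 7.
Bind T := pair(g(1, 1), 1); substituting into the remaining equation gives: mk(g(7, 7), pair(X1, L)) = mk(g(7, 7), pair(mk(pair(g(1, 1), 1), 1), g(pair(nil, nil), g(7, 7)))).
Decompose mk/2: g(7, 7) = g(7, 7),  pair(X1, L) = pair(mk(pair(g(1, 1), 1), 1), g(pair(nil, nil), g(7, 7))).
Delete trivial equation g(7, 7) = g(7, 7).
Decompose pair/2: X1 = mk(pair(g(1, 1), 1), 1),  L = g(pair(nil, nil), g(7, 7)).
Bind X1 := mk(pair(g(1, 1), 1), 1); no other remaining equation mentions X1.
Bind L := g(pair(nil, nil), g(7, 7)).
MGU = { X ↦ mk(7, nil), T ↦ pair(g(1, 1), 1), X1 ↦ mk(pair(g(1, 1), 1), 1), L ↦ g(pair(nil, nil), g(7, 7)) }, so X1 ↦ mk(pair(g(1, 1), 1), 1).

mk(pair(g(1, 1), 1), 1)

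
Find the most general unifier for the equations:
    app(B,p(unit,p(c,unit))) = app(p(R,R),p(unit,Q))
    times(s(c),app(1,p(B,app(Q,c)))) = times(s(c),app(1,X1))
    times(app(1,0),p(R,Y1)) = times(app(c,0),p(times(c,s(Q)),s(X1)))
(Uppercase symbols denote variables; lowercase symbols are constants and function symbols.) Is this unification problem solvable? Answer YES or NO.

NO

Decompose app/2: B = p(R,R),  p(unit,p(c,unit)) = p(unit,Q).
Bind B := p(R,R); substituting into the one remaining equation that mentions B gives: times(s(c),app(1,p(p(R,R),app(Q,c)))) = times(s(c),app(1,X1)).
Decompose p/2: unit = unit,  p(c,unit) = Q.
Delete trivial equation unit = unit.
Bind Q := p(c,unit); substituting into the remaining equations gives: times(s(c),app(1,p(p(R,R),app(p(c,unit),c)))) = times(s(c),app(1,X1)),  times(app(1,0),p(R,Y1)) = times(app(c,0),p(times(c,s(p(c,unit))),s(X1))).
Decompose times/2: s(c) = s(c),  app(1,p(p(R,R),app(p(c,unit),c))) = app(1,X1).
Delete trivial equation s(c) = s(c).
Decompose app/2: 1 = 1,  p(p(R,R),app(p(c,unit),c)) = X1.
Delete trivial equation 1 = 1.
Bind X1 := p(p(R,R),app(p(c,unit),c)); substituting into the remaining equation gives: times(app(1,0),p(R,Y1)) = times(app(c,0),p(times(c,s(p(c,unit))),s(p(p(R,R),app(p(c,unit),c))))).
Decompose times/2: app(1,0) = app(c,0),  p(R,Y1) = p(times(c,s(p(c,unit))),s(p(p(R,R),app(p(c,unit),c)))).
Decompose app/2: 1 = c,  0 = 0.
Clash: constants 1 and c differ; no unifier exists.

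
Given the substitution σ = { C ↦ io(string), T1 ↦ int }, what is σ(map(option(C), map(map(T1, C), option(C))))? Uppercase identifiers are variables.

Replace each occurrence of C with io(string).
Replace each occurrence of T1 with int.
Result: map(option(io(string)), map(map(int, io(string)), option(io(string)))).

map(option(io(string)), map(map(int, io(string)), option(io(string))))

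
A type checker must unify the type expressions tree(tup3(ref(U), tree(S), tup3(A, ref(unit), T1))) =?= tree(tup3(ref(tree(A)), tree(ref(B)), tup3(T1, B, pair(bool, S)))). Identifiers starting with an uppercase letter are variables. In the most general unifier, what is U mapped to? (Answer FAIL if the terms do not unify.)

tree(pair(bool, ref(ref(unit))))

Decompose tree/1: tup3(ref(U), tree(S), tup3(A, ref(unit), T1)) =?= tup3(ref(tree(A)), tree(ref(B)), tup3(T1, B, pair(bool, S))).
Decompose tup3/3: ref(U) =?= ref(tree(A)),  tree(S) =?= tree(ref(B)),  tup3(A, ref(unit), T1) =?= tup3(T1, B, pair(bool, S)).
Decompose ref/1: U =?= tree(A).
Bind U := tree(A); no other remaining equation mentions U.
Decompose tree/1: S =?= ref(B).
Bind S := ref(B); substituting into the remaining equation gives: tup3(A, ref(unit), T1) =?= tup3(T1, B, pair(bool, ref(B))).
Decompose tup3/3: A =?= T1,  ref(unit) =?= B,  T1 =?= pair(bool, ref(B)).
Bind A := T1; no other remaining equation mentions A. Substituting into the earlier binding gives U := tree(T1).
Bind B := ref(unit); substituting into the remaining equation gives: T1 =?= pair(bool, ref(ref(unit))). Substituting into the earlier binding gives S := ref(ref(unit)).
Bind T1 := pair(bool, ref(ref(unit))). Substituting into the earlier bindings gives U := tree(pair(bool, ref(ref(unit)))), A := pair(bool, ref(ref(unit))).
MGU = { U ↦ tree(pair(bool, ref(ref(unit)))), S ↦ ref(ref(unit)), A ↦ pair(bool, ref(ref(unit))), B ↦ ref(unit), T1 ↦ pair(bool, ref(ref(unit))) }, so U ↦ tree(pair(bool, ref(ref(unit)))).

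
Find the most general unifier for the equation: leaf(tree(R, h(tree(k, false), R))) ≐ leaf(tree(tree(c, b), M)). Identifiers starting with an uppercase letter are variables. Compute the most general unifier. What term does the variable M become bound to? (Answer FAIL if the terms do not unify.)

h(tree(k, false), tree(c, b))

Decompose leaf/1: tree(R, h(tree(k, false), R)) ≐ tree(tree(c, b), M).
Decompose tree/2: R ≐ tree(c, b),  h(tree(k, false), R) ≐ M.
Bind R := tree(c, b); substituting into the remaining equation gives: h(tree(k, false), tree(c, b)) ≐ M.
Bind M := h(tree(k, false), tree(c, b)).
MGU = { R -> tree(c, b), M -> h(tree(k, false), tree(c, b)) }, so M -> h(tree(k, false), tree(c, b)).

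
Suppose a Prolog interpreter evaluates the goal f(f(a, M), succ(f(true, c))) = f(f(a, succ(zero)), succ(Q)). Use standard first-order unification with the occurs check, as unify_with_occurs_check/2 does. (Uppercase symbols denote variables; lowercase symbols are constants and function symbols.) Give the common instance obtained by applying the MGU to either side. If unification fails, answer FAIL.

f(f(a, succ(zero)), succ(f(true, c)))

Decompose f/2: f(a, M) = f(a, succ(zero)),  succ(f(true, c)) = succ(Q).
Decompose f/2: a = a,  M = succ(zero).
Delete trivial equation a = a.
Bind M := succ(zero); no other remaining equation mentions M.
Decompose succ/1: f(true, c) = Q.
Bind Q := f(true, c).
Applying the MGU to either side gives f(f(a, succ(zero)), succ(f(true, c))).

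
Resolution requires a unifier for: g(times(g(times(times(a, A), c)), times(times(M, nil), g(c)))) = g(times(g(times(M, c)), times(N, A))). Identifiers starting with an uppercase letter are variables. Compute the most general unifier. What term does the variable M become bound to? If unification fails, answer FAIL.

times(a, g(c))

Decompose g/1: times(g(times(times(a, A), c)), times(times(M, nil), g(c))) = times(g(times(M, c)), times(N, A)).
Decompose times/2: g(times(times(a, A), c)) = g(times(M, c)),  times(times(M, nil), g(c)) = times(N, A).
Decompose g/1: times(times(a, A), c) = times(M, c).
Decompose times/2: times(a, A) = M,  c = c.
Bind M := times(a, A); substituting into the one remaining equation that mentions M gives: times(times(times(a, A), nil), g(c)) = times(N, A).
Delete trivial equation c = c.
Decompose times/2: times(times(a, A), nil) = N,  g(c) = A.
Bind N := times(times(a, A), nil); no other remaining equation mentions N.
Bind A := g(c). Substituting into the earlier bindings gives M := times(a, g(c)), N := times(times(a, g(c)), nil).
MGU = { M -> times(a, g(c)), N -> times(times(a, g(c)), nil), A -> g(c) }, so M -> times(a, g(c)).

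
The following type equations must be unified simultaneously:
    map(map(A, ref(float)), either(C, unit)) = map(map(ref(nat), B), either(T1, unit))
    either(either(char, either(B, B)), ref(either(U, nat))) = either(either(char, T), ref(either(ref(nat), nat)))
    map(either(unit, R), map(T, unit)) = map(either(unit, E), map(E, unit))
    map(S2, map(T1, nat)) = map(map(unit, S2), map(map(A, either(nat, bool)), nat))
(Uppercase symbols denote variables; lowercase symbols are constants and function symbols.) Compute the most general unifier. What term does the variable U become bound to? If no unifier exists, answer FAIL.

Decompose map/2: map(A, ref(float)) = map(ref(nat), B),  either(C, unit) = either(T1, unit).
Decompose map/2: A = ref(nat),  ref(float) = B.
Bind A := ref(nat); substituting into the one remaining equation that mentions A gives: map(S2, map(T1, nat)) = map(map(unit, S2), map(map(ref(nat), either(nat, bool)), nat)).
Bind B := ref(float); substituting into the one remaining equation that mentions B gives: either(either(char, either(ref(float), ref(float))), ref(either(U, nat))) = either(either(char, T), ref(either(ref(nat), nat))).
Decompose either/2: C = T1,  unit = unit.
Bind C := T1; no other remaining equation mentions C.
Delete trivial equation unit = unit.
Decompose either/2: either(char, either(ref(float), ref(float))) = either(char, T),  ref(either(U, nat)) = ref(either(ref(nat), nat)).
Decompose either/2: char = char,  either(ref(float), ref(float)) = T.
Delete trivial equation char = char.
Bind T := either(ref(float), ref(float)); substituting into the one remaining equation that mentions T gives: map(either(unit, R), map(either(ref(float), ref(float)), unit)) = map(either(unit, E), map(E, unit)).
Decompose ref/1: either(U, nat) = either(ref(nat), nat).
Decompose either/2: U = ref(nat),  nat = nat.
Bind U := ref(nat); no other remaining equation mentions U.
Delete trivial equation nat = nat.
Decompose map/2: either(unit, R) = either(unit, E),  map(either(ref(float), ref(float)), unit) = map(E, unit).
Decompose either/2: unit = unit,  R = E.
Delete trivial equation unit = unit.
Bind R := E; no other remaining equation mentions R.
Decompose map/2: either(ref(float), ref(float)) = E,  unit = unit.
Bind E := either(ref(float), ref(float)); no other remaining equation mentions E. Substituting into the earlier binding gives R := either(ref(float), ref(float)).
Delete trivial equation unit = unit.
Decompose map/2: S2 = map(unit, S2),  map(T1, nat) = map(map(ref(nat), either(nat, bool)), nat).
Occurs check fails: S2 occurs in map(unit, S2); the equation S2 = map(unit, S2) has no finite solution.

FAIL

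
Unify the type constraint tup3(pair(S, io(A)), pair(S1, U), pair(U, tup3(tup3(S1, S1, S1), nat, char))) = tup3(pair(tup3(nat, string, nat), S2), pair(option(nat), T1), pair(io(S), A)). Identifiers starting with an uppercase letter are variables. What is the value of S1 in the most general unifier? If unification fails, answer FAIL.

Decompose tup3/3: pair(S, io(A)) = pair(tup3(nat, string, nat), S2),  pair(S1, U) = pair(option(nat), T1),  pair(U, tup3(tup3(S1, S1, S1), nat, char)) = pair(io(S), A).
Decompose pair/2: S = tup3(nat, string, nat),  io(A) = S2.
Bind S := tup3(nat, string, nat); substituting into the one remaining equation that mentions S gives: pair(U, tup3(tup3(S1, S1, S1), nat, char)) = pair(io(tup3(nat, string, nat)), A).
Bind S2 := io(A); no other remaining equation mentions S2.
Decompose pair/2: S1 = option(nat),  U = T1.
Bind S1 := option(nat); substituting into the one remaining equation that mentions S1 gives: pair(U, tup3(tup3(option(nat), option(nat), option(nat)), nat, char)) = pair(io(tup3(nat, string, nat)), A).
Bind U := T1; substituting into the remaining equation gives: pair(T1, tup3(tup3(option(nat), option(nat), option(nat)), nat, char)) = pair(io(tup3(nat, string, nat)), A).
Decompose pair/2: T1 = io(tup3(nat, string, nat)),  tup3(tup3(option(nat), option(nat), option(nat)), nat, char) = A.
Bind T1 := io(tup3(nat, string, nat)); no other remaining equation mentions T1. Substituting into the earlier binding gives U := io(tup3(nat, string, nat)).
Bind A := tup3(tup3(option(nat), option(nat), option(nat)), nat, char). Substituting into the earlier binding gives S2 := io(tup3(tup3(option(nat), option(nat), option(nat)), nat, char)).
MGU = { S ↦ tup3(nat, string, nat), S2 ↦ io(tup3(tup3(option(nat), option(nat), option(nat)), nat, char)), S1 ↦ option(nat), U ↦ io(tup3(nat, string, nat)), T1 ↦ io(tup3(nat, string, nat)), A ↦ tup3(tup3(option(nat), option(nat), option(nat)), nat, char) }, so S1 ↦ option(nat).

option(nat)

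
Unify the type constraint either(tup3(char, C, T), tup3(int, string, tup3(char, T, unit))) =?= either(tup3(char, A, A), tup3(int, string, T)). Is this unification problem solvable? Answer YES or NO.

NO

Decompose either/2: tup3(char, C, T) =?= tup3(char, A, A),  tup3(int, string, tup3(char, T, unit)) =?= tup3(int, string, T).
Decompose tup3/3: char =?= char,  C =?= A,  T =?= A.
Delete trivial equation char =?= char.
Bind C := A; no other remaining equation mentions C.
Bind T := A; substituting into the remaining equation gives: tup3(int, string, tup3(char, A, unit)) =?= tup3(int, string, A).
Decompose tup3/3: int =?= int,  string =?= string,  tup3(char, A, unit) =?= A.
Delete trivial equation int =?= int.
Delete trivial equation string =?= string.
Occurs check fails: A occurs in tup3(char, A, unit); the equation A =?= tup3(char, A, unit) has no finite solution.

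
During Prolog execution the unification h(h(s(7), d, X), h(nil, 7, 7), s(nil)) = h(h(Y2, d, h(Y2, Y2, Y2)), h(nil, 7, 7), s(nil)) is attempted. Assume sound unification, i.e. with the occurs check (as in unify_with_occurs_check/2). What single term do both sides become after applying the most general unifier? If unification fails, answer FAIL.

h(h(s(7), d, h(s(7), s(7), s(7))), h(nil, 7, 7), s(nil))

Decompose h/3: h(s(7), d, X) = h(Y2, d, h(Y2, Y2, Y2)),  h(nil, 7, 7) = h(nil, 7, 7),  s(nil) = s(nil).
Decompose h/3: s(7) = Y2,  d = d,  X = h(Y2, Y2, Y2).
Bind Y2 := s(7); substituting into the one remaining equation that mentions Y2 gives: X = h(s(7), s(7), s(7)).
Delete trivial equation d = d.
Bind X := h(s(7), s(7), s(7)); no other remaining equation mentions X.
Delete trivial equation h(nil, 7, 7) = h(nil, 7, 7).
Delete trivial equation s(nil) = s(nil).
Applying the MGU to either side gives h(h(s(7), d, h(s(7), s(7), s(7))), h(nil, 7, 7), s(nil)).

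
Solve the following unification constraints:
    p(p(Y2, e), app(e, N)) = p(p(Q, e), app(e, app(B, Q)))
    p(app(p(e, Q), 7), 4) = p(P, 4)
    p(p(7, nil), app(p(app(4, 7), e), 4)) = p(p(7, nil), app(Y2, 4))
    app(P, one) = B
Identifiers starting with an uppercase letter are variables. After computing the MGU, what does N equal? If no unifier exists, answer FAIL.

Decompose p/2: p(Y2, e) = p(Q, e),  app(e, N) = app(e, app(B, Q)).
Decompose p/2: Y2 = Q,  e = e.
Bind Y2 := Q; substituting into the one remaining equation that mentions Y2 gives: p(p(7, nil), app(p(app(4, 7), e), 4)) = p(p(7, nil), app(Q, 4)).
Delete trivial equation e = e.
Decompose app/2: e = e,  N = app(B, Q).
Delete trivial equation e = e.
Bind N := app(B, Q); no other remaining equation mentions N.
Decompose p/2: app(p(e, Q), 7) = P,  4 = 4.
Bind P := app(p(e, Q), 7); substituting into the one remaining equation that mentions P gives: app(app(p(e, Q), 7), one) = B.
Delete trivial equation 4 = 4.
Decompose p/2: p(7, nil) = p(7, nil),  app(p(app(4, 7), e), 4) = app(Q, 4).
Delete trivial equation p(7, nil) = p(7, nil).
Decompose app/2: p(app(4, 7), e) = Q,  4 = 4.
Bind Q := p(app(4, 7), e); substituting into the one remaining equation that mentions Q gives: app(app(p(e, p(app(4, 7), e)), 7), one) = B. Substituting into the earlier bindings gives Y2 := p(app(4, 7), e), N := app(B, p(app(4, 7), e)), P := app(p(e, p(app(4, 7), e)), 7).
Delete trivial equation 4 = 4.
Bind B := app(app(p(e, p(app(4, 7), e)), 7), one). Substituting into the earlier binding gives N := app(app(app(p(e, p(app(4, 7), e)), 7), one), p(app(4, 7), e)).
MGU = { Y2 -> p(app(4, 7), e), N -> app(app(app(p(e, p(app(4, 7), e)), 7), one), p(app(4, 7), e)), P -> app(p(e, p(app(4, 7), e)), 7), Q -> p(app(4, 7), e), B -> app(app(p(e, p(app(4, 7), e)), 7), one) }, so N -> app(app(app(p(e, p(app(4, 7), e)), 7), one), p(app(4, 7), e)).

app(app(app(p(e, p(app(4, 7), e)), 7), one), p(app(4, 7), e))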